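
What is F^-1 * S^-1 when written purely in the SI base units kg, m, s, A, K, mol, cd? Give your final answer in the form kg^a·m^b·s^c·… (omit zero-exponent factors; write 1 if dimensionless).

kg²·m⁴·s⁻⁷·A⁻⁴

F = kg⁻¹·m⁻²·s⁴·A².
So F⁻¹ = kg·m²·s⁻⁴·A⁻².
S = kg⁻¹·m⁻²·s³·A².
So S⁻¹ = kg·m²·s⁻³·A⁻².
Combining: F⁻¹·S⁻¹ = (kg·m²·s⁻⁴·A⁻²) · (kg·m²·s⁻³·A⁻²) = kg²·m⁴·s⁻⁷·A⁻⁴.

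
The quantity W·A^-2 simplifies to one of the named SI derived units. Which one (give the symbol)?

Ω

W = J/s (power = energy per time),
    = kg·m²·s⁻³.
Combining: W·A⁻² = (kg·m²·s⁻³) · A⁻² = kg·m²·s⁻³·A⁻².
kg·m²·s⁻³·A⁻² is the base-SI form of the ohm.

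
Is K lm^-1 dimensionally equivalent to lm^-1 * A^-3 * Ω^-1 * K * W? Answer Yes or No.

No

Left side:
  lm = cd·sr = cd (luminous flux; sr is dimensionless).
  So lm⁻¹ = cd⁻¹.
  Combining: K·lm⁻¹ = K · cd⁻¹ = K·cd⁻¹.
Right side:
  lm = cd·sr = cd (luminous flux; sr is dimensionless).
  So lm⁻¹ = cd⁻¹.
  Ω = V/A (resistance = voltage per current),
      = kg·m²·s⁻³·A⁻².
  So Ω⁻¹ = kg⁻¹·m⁻²·s³·A².
  W = J/s (power = energy per time),
      = kg·m²·s⁻³.
  Combining: lm⁻¹·A⁻³·Ω⁻¹·K·W = cd⁻¹ · A⁻³ · (kg⁻¹·m⁻²·s³·A²) · K · (kg·m²·s⁻³) = A⁻¹·K·cd⁻¹.
Left is K·cd⁻¹; right is A⁻¹·K·cd⁻¹ — different.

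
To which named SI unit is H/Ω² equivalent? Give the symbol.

F

H = Wb/A (inductance = flux per current),
    = kg·m²·s⁻²·A⁻².
Ω = V/A (resistance = voltage per current),
    = kg·m²·s⁻³·A⁻².
So Ω⁻² = kg⁻²·m⁻⁴·s⁶·A⁴.
Combining: H·Ω⁻² = (kg·m²·s⁻²·A⁻²) · (kg⁻²·m⁻⁴·s⁶·A⁴) = kg⁻¹·m⁻²·s⁴·A².
kg⁻¹·m⁻²·s⁴·A² is the base-SI form of the farad.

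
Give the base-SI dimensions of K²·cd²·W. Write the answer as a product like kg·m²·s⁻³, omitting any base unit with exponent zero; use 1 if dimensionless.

kg·m²·s⁻³·K²·cd²

W = J/s (power = energy per time),
    = kg·m²·s⁻³.
Combining: K²·cd²·W = K² · cd² · (kg·m²·s⁻³) = kg·m²·s⁻³·K²·cd².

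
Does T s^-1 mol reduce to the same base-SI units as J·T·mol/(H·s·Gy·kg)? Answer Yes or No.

No

Left side:
  T = kg·s⁻²·A⁻¹.
  Combining: T·s⁻¹·mol = (kg·s⁻²·A⁻¹) · s⁻¹ · mol = kg·s⁻³·A⁻¹·mol.
Right side:
  H = Wb/A (inductance = flux per current),
      = kg·m²·s⁻²·A⁻².
  So H⁻¹ = kg⁻¹·m⁻²·s²·A².
  J = N·m (work = force × distance),
      = kg·m²·s⁻².
  Gy = J/kg (absorbed dose = energy per mass),
      = m²·s⁻².
  So Gy⁻¹ = m⁻²·s².
  T = Wb/m² (flux density = flux per area),
      = kg·s⁻²·A⁻¹.
  Combining: H⁻¹·s⁻¹·J·Gy⁻¹·kg⁻¹·T·mol = (kg⁻¹·m⁻²·s²·A²) · s⁻¹ · (kg·m²·s⁻²) · (m⁻²·s²) · kg⁻¹ · (kg·s⁻²·A⁻¹) · mol = m⁻²·s⁻¹·A·mol.
Left is kg·s⁻³·A⁻¹·mol; right is m⁻²·s⁻¹·A·mol — different.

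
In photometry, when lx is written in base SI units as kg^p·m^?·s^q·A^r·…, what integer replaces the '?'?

lx = lm/m² (illuminance = luminous flux per area),
    = m⁻²·cd.
The exponent of m is -2.

-2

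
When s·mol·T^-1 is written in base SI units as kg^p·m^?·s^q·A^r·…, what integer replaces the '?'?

0

T = Wb/m² (flux density = flux per area),
    = kg·s⁻²·A⁻¹.
So T⁻¹ = kg⁻¹·s²·A.
Combining: s·mol·T⁻¹ = s · mol · (kg⁻¹·s²·A) = kg⁻¹·s³·A·mol.
The exponent of m is 0.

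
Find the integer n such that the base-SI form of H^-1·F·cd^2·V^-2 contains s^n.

12

H = kg·m²·s⁻²·A⁻².
So H⁻¹ = kg⁻¹·m⁻²·s²·A².
F = kg⁻¹·m⁻²·s⁴·A².
V = kg·m²·s⁻³·A⁻¹.
So V⁻² = kg⁻²·m⁻⁴·s⁶·A².
Combining: H⁻¹·F·cd²·V⁻² = (kg⁻¹·m⁻²·s²·A²) · (kg⁻¹·m⁻²·s⁴·A²) · cd² · (kg⁻²·m⁻⁴·s⁶·A²) = kg⁻⁴·m⁻⁸·s¹²·A⁶·cd².
The exponent of s is 12.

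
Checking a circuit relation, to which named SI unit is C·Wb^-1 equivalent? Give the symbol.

S

C = s·A.
Wb = kg·m²·s⁻²·A⁻¹.
So Wb⁻¹ = kg⁻¹·m⁻²·s²·A.
Combining: C·Wb⁻¹ = (s·A) · (kg⁻¹·m⁻²·s²·A) = kg⁻¹·m⁻²·s³·A².
kg⁻¹·m⁻²·s³·A² is the base-SI form of the siemens.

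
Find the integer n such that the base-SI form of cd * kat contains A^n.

kat = mol/s = s⁻¹·mol (catalytic activity).
Combining: cd·kat = cd · (s⁻¹·mol) = s⁻¹·mol·cd.
The exponent of A is 0.

0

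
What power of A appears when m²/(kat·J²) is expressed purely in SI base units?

0

kat = s⁻¹·mol.
So kat⁻¹ = s·mol⁻¹.
J = kg·m²·s⁻².
So J⁻² = kg⁻²·m⁻⁴·s⁴.
Combining: m²·kat⁻¹·J⁻² = m² · (s·mol⁻¹) · (kg⁻²·m⁻⁴·s⁴) = kg⁻²·m⁻²·s⁵·mol⁻¹.
The exponent of A is 0.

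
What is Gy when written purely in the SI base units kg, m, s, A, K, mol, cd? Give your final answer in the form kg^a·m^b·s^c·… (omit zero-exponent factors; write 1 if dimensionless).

Gy = m²·s⁻².

m²·s⁻²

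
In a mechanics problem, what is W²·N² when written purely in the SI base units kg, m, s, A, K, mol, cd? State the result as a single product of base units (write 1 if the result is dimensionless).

kg⁴·m⁶·s⁻¹⁰

W = J/s (power = energy per time),
    = kg·m²·s⁻³.
So W² = kg²·m⁴·s⁻⁶.
N = kg·m/s² = kg·m·s⁻² (force = mass × acceleration).
So N² = kg²·m²·s⁻⁴.
Combining: W²·N² = (kg²·m⁴·s⁻⁶) · (kg²·m²·s⁻⁴) = kg⁴·m⁶·s⁻¹⁰.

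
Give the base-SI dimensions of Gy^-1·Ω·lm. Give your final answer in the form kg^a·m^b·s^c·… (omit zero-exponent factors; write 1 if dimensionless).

kg·s⁻¹·A⁻²·cd

Gy = J/kg (absorbed dose = energy per mass),
    = m²·s⁻².
So Gy⁻¹ = m⁻²·s².
Ω = V/A (resistance = voltage per current),
    = kg·m²·s⁻³·A⁻².
lm = cd·sr = cd (luminous flux; sr is dimensionless).
Combining: Gy⁻¹·Ω·lm = (m⁻²·s²) · (kg·m²·s⁻³·A⁻²) · cd = kg·s⁻¹·A⁻²·cd.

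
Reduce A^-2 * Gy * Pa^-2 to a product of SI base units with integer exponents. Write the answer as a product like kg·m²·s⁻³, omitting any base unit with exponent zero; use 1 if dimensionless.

Gy = m²·s⁻².
Pa = kg·m⁻¹·s⁻².
So Pa⁻² = kg⁻²·m²·s⁴.
Combining: A⁻²·Gy·Pa⁻² = A⁻² · (m²·s⁻²) · (kg⁻²·m²·s⁴) = kg⁻²·m⁴·s²·A⁻².

kg⁻²·m⁴·s²·A⁻²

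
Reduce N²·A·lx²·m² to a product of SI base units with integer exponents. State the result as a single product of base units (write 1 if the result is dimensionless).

N = kg·m/s² = kg·m·s⁻² (force = mass × acceleration).
So N² = kg²·m²·s⁻⁴.
lx = lm/m² (illuminance = luminous flux per area),
    = m⁻²·cd.
So lx² = m⁻⁴·cd².
Combining: N²·A·lx²·m² = (kg²·m²·s⁻⁴) · A · (m⁻⁴·cd²) · m² = kg²·s⁻⁴·A·cd².

kg²·s⁻⁴·A·cd²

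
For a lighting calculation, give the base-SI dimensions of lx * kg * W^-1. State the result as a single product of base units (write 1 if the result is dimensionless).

m⁻⁴·s³·cd

lx = lm/m² (illuminance = luminous flux per area),
    = m⁻²·cd.
W = J/s (power = energy per time),
    = kg·m²·s⁻³.
So W⁻¹ = kg⁻¹·m⁻²·s³.
Combining: lx·kg·W⁻¹ = (m⁻²·cd) · kg · (kg⁻¹·m⁻²·s³) = m⁻⁴·s³·cd.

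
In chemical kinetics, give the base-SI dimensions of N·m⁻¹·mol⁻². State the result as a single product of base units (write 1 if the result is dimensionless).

N = kg·m·s⁻².
Combining: N·m⁻¹·mol⁻² = (kg·m·s⁻²) · m⁻¹ · mol⁻² = kg·s⁻²·mol⁻².

kg·s⁻²·mol⁻²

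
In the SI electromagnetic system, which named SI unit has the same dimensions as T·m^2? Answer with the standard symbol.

Wb

T = Wb/m² (flux density = flux per area),
    = kg·s⁻²·A⁻¹.
Combining: T·m² = (kg·s⁻²·A⁻¹) · m² = kg·m²·s⁻²·A⁻¹.
kg·m²·s⁻²·A⁻¹ is the base-SI form of the weber.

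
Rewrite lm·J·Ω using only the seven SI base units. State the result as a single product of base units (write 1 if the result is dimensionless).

lm = cd.
J = kg·m²·s⁻².
Ω = kg·m²·s⁻³·A⁻².
Combining: lm·J·Ω = cd · (kg·m²·s⁻²) · (kg·m²·s⁻³·A⁻²) = kg²·m⁴·s⁻⁵·A⁻²·cd.

kg²·m⁴·s⁻⁵·A⁻²·cd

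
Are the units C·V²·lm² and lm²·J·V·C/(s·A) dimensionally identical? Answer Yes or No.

Left side:
  C = A·s = s·A (charge = current × time).
  V = W/A (potential = power per current),
      = kg·m²·s⁻³·A⁻¹.
  So V² = kg²·m⁴·s⁻⁶·A⁻².
  lm = cd·sr = cd (luminous flux; sr is dimensionless).
  So lm² = cd².
  Combining: C·V²·lm² = (s·A) · (kg²·m⁴·s⁻⁶·A⁻²) · cd² = kg²·m⁴·s⁻⁵·A⁻¹·cd².
Right side:
  lm = cd·sr = cd (luminous flux; sr is dimensionless).
  So lm² = cd².
  J = N·m (work = force × distance),
      = kg·m²·s⁻².
  V = W/A (potential = power per current),
      = kg·m²·s⁻³·A⁻¹.
  C = A·s = s·A (charge = current × time).
  Combining: lm²·s⁻¹·J·V·C·A⁻¹ = cd² · s⁻¹ · (kg·m²·s⁻²) · (kg·m²·s⁻³·A⁻¹) · (s·A) · A⁻¹ = kg²·m⁴·s⁻⁵·A⁻¹·cd².
Both reduce to kg²·m⁴·s⁻⁵·A⁻¹·cd².

Yes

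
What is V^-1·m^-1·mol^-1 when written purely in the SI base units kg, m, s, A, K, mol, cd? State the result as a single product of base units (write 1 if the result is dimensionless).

V = W/A (potential = power per current),
    = kg·m²·s⁻³·A⁻¹.
So V⁻¹ = kg⁻¹·m⁻²·s³·A.
Combining: V⁻¹·m⁻¹·mol⁻¹ = (kg⁻¹·m⁻²·s³·A) · m⁻¹ · mol⁻¹ = kg⁻¹·m⁻³·s³·A·mol⁻¹.

kg⁻¹·m⁻³·s³·A·mol⁻¹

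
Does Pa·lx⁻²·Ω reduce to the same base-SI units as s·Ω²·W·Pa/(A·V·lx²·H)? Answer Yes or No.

Left side:
  Pa = kg·m⁻¹·s⁻².
  lx = m⁻²·cd.
  So lx⁻² = m⁴·cd⁻².
  Ω = kg·m²·s⁻³·A⁻².
  Combining: Pa·lx⁻²·Ω = (kg·m⁻¹·s⁻²) · (m⁴·cd⁻²) · (kg·m²·s⁻³·A⁻²) = kg²·m⁵·s⁻⁵·A⁻²·cd⁻².
Right side:
  Ω = V/A (resistance = voltage per current),
      = kg·m²·s⁻³·A⁻².
  So Ω² = kg²·m⁴·s⁻⁶·A⁻⁴.
  W = J/s (power = energy per time),
      = kg·m²·s⁻³.
  Pa = N/m² (pressure = force per area),
      = kg·m⁻¹·s⁻².
  V = W/A (potential = power per current),
      = kg·m²·s⁻³·A⁻¹.
  So V⁻¹ = kg⁻¹·m⁻²·s³·A.
  lx = lm/m² (illuminance = luminous flux per area),
      = m⁻²·cd.
  So lx⁻² = m⁴·cd⁻².
  H = Wb/A (inductance = flux per current),
      = kg·m²·s⁻²·A⁻².
  So H⁻¹ = kg⁻¹·m⁻²·s²·A².
  Combining: s·Ω²·W·A⁻¹·Pa·V⁻¹·lx⁻²·H⁻¹ = s · (kg²·m⁴·s⁻⁶·A⁻⁴) · (kg·m²·s⁻³) · A⁻¹ · (kg·m⁻¹·s⁻²) · (kg⁻¹·m⁻²·s³·A) · (m⁴·cd⁻²) · (kg⁻¹·m⁻²·s²·A²) = kg²·m⁵·s⁻⁵·A⁻²·cd⁻².
Both reduce to kg²·m⁵·s⁻⁵·A⁻²·cd⁻².

Yes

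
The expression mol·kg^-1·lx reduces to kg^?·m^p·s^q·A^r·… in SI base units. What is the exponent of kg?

-1

lx = lm/m² (illuminance = luminous flux per area),
    = m⁻²·cd.
Combining: mol·kg⁻¹·lx = mol · kg⁻¹ · (m⁻²·cd) = kg⁻¹·m⁻²·mol·cd.
The exponent of kg is -1.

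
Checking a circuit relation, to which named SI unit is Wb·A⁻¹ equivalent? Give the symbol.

Wb = kg·m²·s⁻²·A⁻¹.
Combining: Wb·A⁻¹ = (kg·m²·s⁻²·A⁻¹) · A⁻¹ = kg·m²·s⁻²·A⁻².
kg·m²·s⁻²·A⁻² is the base-SI form of the henry.

H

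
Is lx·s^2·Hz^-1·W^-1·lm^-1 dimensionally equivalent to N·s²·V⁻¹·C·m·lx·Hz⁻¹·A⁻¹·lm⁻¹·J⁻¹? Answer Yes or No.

No

Left side:
  lx = lm/m² (illuminance = luminous flux per area),
      = m⁻²·cd.
  Hz = 1/s = s⁻¹ (frequency is cycles per second).
  So Hz⁻¹ = s.
  W = J/s (power = energy per time),
      = kg·m²·s⁻³.
  So W⁻¹ = kg⁻¹·m⁻²·s³.
  lm = cd·sr = cd (luminous flux; sr is dimensionless).
  So lm⁻¹ = cd⁻¹.
  Combining: lx·s²·Hz⁻¹·W⁻¹·lm⁻¹ = (m⁻²·cd) · s² · s · (kg⁻¹·m⁻²·s³) · cd⁻¹ = kg⁻¹·m⁻⁴·s⁶.
Right side:
  N = kg·m/s² = kg·m·s⁻² (force = mass × acceleration).
  V = W/A (potential = power per current),
      = kg·m²·s⁻³·A⁻¹.
  So V⁻¹ = kg⁻¹·m⁻²·s³·A.
  C = A·s = s·A (charge = current × time).
  lx = lm/m² (illuminance = luminous flux per area),
      = m⁻²·cd.
  Hz = 1/s = s⁻¹ (frequency is cycles per second).
  So Hz⁻¹ = s.
  lm = cd·sr = cd (luminous flux; sr is dimensionless).
  So lm⁻¹ = cd⁻¹.
  J = N·m (work = force × distance),
      = kg·m²·s⁻².
  So J⁻¹ = kg⁻¹·m⁻²·s².
  Combining: N·s²·V⁻¹·C·m·lx·Hz⁻¹·A⁻¹·lm⁻¹·J⁻¹ = (kg·m·s⁻²) · s² · (kg⁻¹·m⁻²·s³·A) · (s·A) · m · (m⁻²·cd) · s · A⁻¹ · cd⁻¹ · (kg⁻¹·m⁻²·s²) = kg⁻¹·m⁻⁴·s⁷·A.
Left is kg⁻¹·m⁻⁴·s⁶; right is kg⁻¹·m⁻⁴·s⁷·A — different.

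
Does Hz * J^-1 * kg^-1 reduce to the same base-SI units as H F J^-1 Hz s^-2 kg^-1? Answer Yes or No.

Left side:
  Hz = s⁻¹.
  J = kg·m²·s⁻².
  So J⁻¹ = kg⁻¹·m⁻²·s².
  Combining: Hz·J⁻¹·kg⁻¹ = s⁻¹ · (kg⁻¹·m⁻²·s²) · kg⁻¹ = kg⁻²·m⁻²·s.
Right side:
  H = Wb/A (inductance = flux per current),
      = kg·m²·s⁻²·A⁻².
  F = C/V (capacitance = charge per voltage),
      = A·s/(kg·m²·s⁻³·A⁻¹) (substituting C and V),
      = kg⁻¹·m⁻²·s⁴·A².
  J = N·m (work = force × distance),
      = kg·m²·s⁻².
  So J⁻¹ = kg⁻¹·m⁻²·s².
  Hz = 1/s = s⁻¹ (frequency is cycles per second).
  Combining: H·F·J⁻¹·Hz·s⁻²·kg⁻¹ = (kg·m²·s⁻²·A⁻²) · (kg⁻¹·m⁻²·s⁴·A²) · (kg⁻¹·m⁻²·s²) · s⁻¹ · s⁻² · kg⁻¹ = kg⁻²·m⁻²·s.
Both reduce to kg⁻²·m⁻²·s.

Yes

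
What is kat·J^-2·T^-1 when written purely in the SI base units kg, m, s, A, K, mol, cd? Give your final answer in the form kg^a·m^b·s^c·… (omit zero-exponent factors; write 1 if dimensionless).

kat = mol/s = s⁻¹·mol (catalytic activity).
J = N·m (work = force × distance),
    = kg·m²·s⁻².
So J⁻² = kg⁻²·m⁻⁴·s⁴.
T = Wb/m² (flux density = flux per area),
    = kg·s⁻²·A⁻¹.
So T⁻¹ = kg⁻¹·s²·A.
Combining: kat·J⁻²·T⁻¹ = (s⁻¹·mol) · (kg⁻²·m⁻⁴·s⁴) · (kg⁻¹·s²·A) = kg⁻³·m⁻⁴·s⁵·A·mol.

kg⁻³·m⁻⁴·s⁵·A·mol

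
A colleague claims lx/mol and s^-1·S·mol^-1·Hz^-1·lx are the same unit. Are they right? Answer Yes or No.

No

Left side:
  lx = lm/m² (illuminance = luminous flux per area),
      = m⁻²·cd.
  Combining: lx·mol⁻¹ = (m⁻²·cd) · mol⁻¹ = m⁻²·mol⁻¹·cd.
Right side:
  S = kg⁻¹·m⁻²·s³·A².
  Hz = s⁻¹.
  So Hz⁻¹ = s.
  lx = m⁻²·cd.
  Combining: s⁻¹·S·mol⁻¹·Hz⁻¹·lx = s⁻¹ · (kg⁻¹·m⁻²·s³·A²) · mol⁻¹ · s · (m⁻²·cd) = kg⁻¹·m⁻⁴·s³·A²·mol⁻¹·cd.
Left is m⁻²·mol⁻¹·cd; right is kg⁻¹·m⁻⁴·s³·A²·mol⁻¹·cd — different.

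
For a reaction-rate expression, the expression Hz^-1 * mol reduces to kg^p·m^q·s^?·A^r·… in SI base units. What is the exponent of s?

1

Hz = 1/s = s⁻¹ (frequency is cycles per second).
So Hz⁻¹ = s.
Combining: Hz⁻¹·mol = s · mol = s·mol.
The exponent of s is 1.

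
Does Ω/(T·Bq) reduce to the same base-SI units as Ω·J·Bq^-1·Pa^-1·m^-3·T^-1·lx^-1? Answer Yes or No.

Left side:
  T = kg·s⁻²·A⁻¹.
  So T⁻¹ = kg⁻¹·s²·A.
  Ω = kg·m²·s⁻³·A⁻².
  Bq = s⁻¹.
  So Bq⁻¹ = s.
  Combining: T⁻¹·Ω·Bq⁻¹ = (kg⁻¹·s²·A) · (kg·m²·s⁻³·A⁻²) · s = m²·A⁻¹.
Right side:
  Ω = V/A (resistance = voltage per current),
      = kg·m²·s⁻³·A⁻².
  J = N·m (work = force × distance),
      = kg·m²·s⁻².
  Bq = 1/s = s⁻¹ (activity is decays per second).
  So Bq⁻¹ = s.
  Pa = N/m² (pressure = force per area),
      = kg·m⁻¹·s⁻².
  So Pa⁻¹ = kg⁻¹·m·s².
  T = Wb/m² (flux density = flux per area),
      = kg·s⁻²·A⁻¹.
  So T⁻¹ = kg⁻¹·s²·A.
  lx = lm/m² (illuminance = luminous flux per area),
      = m⁻²·cd.
  So lx⁻¹ = m²·cd⁻¹.
  Combining: Ω·J·Bq⁻¹·Pa⁻¹·m⁻³·T⁻¹·lx⁻¹ = (kg·m²·s⁻³·A⁻²) · (kg·m²·s⁻²) · s · (kg⁻¹·m·s²) · m⁻³ · (kg⁻¹·s²·A) · (m²·cd⁻¹) = m⁴·A⁻¹·cd⁻¹.
Left is m²·A⁻¹; right is m⁴·A⁻¹·cd⁻¹ — different.

No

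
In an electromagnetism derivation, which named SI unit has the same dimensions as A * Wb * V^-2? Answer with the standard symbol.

F

Wb = kg·m²·s⁻²·A⁻¹.
V = kg·m²·s⁻³·A⁻¹.
So V⁻² = kg⁻²·m⁻⁴·s⁶·A².
Combining: A·Wb·V⁻² = A · (kg·m²·s⁻²·A⁻¹) · (kg⁻²·m⁻⁴·s⁶·A²) = kg⁻¹·m⁻²·s⁴·A².
kg⁻¹·m⁻²·s⁴·A² is the base-SI form of the farad.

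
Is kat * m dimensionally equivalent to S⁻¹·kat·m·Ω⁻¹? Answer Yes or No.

Left side:
  kat = s⁻¹·mol.
  Combining: kat·m = (s⁻¹·mol) · m = m·s⁻¹·mol.
Right side:
  S = kg⁻¹·m⁻²·s³·A².
  So S⁻¹ = kg·m²·s⁻³·A⁻².
  kat = s⁻¹·mol.
  Ω = kg·m²·s⁻³·A⁻².
  So Ω⁻¹ = kg⁻¹·m⁻²·s³·A².
  Combining: S⁻¹·kat·m·Ω⁻¹ = (kg·m²·s⁻³·A⁻²) · (s⁻¹·mol) · m · (kg⁻¹·m⁻²·s³·A²) = m·s⁻¹·mol.
Both reduce to m·s⁻¹·mol.

Yes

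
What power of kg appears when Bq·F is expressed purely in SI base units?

Bq = 1/s = s⁻¹ (activity is decays per second).
F = C/V (capacitance = charge per voltage),
    = A·s/(kg·m²·s⁻³·A⁻¹) (substituting C and V),
    = kg⁻¹·m⁻²·s⁴·A².
Combining: Bq·F = s⁻¹ · (kg⁻¹·m⁻²·s⁴·A²) = kg⁻¹·m⁻²·s³·A².
The exponent of kg is -1.

-1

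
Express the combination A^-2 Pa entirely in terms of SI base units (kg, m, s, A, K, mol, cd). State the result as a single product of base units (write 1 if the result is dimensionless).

Pa = kg·m⁻¹·s⁻².
Combining: A⁻²·Pa = A⁻² · (kg·m⁻¹·s⁻²) = kg·m⁻¹·s⁻²·A⁻².

kg·m⁻¹·s⁻²·A⁻²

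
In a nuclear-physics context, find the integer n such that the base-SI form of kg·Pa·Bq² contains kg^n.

2

Pa = kg·m⁻¹·s⁻².
Bq = s⁻¹.
So Bq² = s⁻².
Combining: kg·Pa·Bq² = kg · (kg·m⁻¹·s⁻²) · s⁻² = kg²·m⁻¹·s⁻⁴.
The exponent of kg is 2.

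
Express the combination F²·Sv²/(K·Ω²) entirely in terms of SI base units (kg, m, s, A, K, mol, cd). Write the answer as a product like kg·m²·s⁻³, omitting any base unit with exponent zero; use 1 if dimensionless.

kg⁻⁴·m⁻⁴·s¹⁰·A⁸·K⁻¹

F = kg⁻¹·m⁻²·s⁴·A².
So F² = kg⁻²·m⁻⁴·s⁸·A⁴.
Sv = m²·s⁻².
So Sv² = m⁴·s⁻⁴.
Ω = kg·m²·s⁻³·A⁻².
So Ω⁻² = kg⁻²·m⁻⁴·s⁶·A⁴.
Combining: F²·K⁻¹·Sv²·Ω⁻² = (kg⁻²·m⁻⁴·s⁸·A⁴) · K⁻¹ · (m⁴·s⁻⁴) · (kg⁻²·m⁻⁴·s⁶·A⁴) = kg⁻⁴·m⁻⁴·s¹⁰·A⁸·K⁻¹.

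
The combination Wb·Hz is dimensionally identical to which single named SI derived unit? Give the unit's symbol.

Wb = kg·m²·s⁻²·A⁻¹.
Hz = s⁻¹.
Combining: Wb·Hz = (kg·m²·s⁻²·A⁻¹) · s⁻¹ = kg·m²·s⁻³·A⁻¹.
kg·m²·s⁻³·A⁻¹ is the base-SI form of the volt.

V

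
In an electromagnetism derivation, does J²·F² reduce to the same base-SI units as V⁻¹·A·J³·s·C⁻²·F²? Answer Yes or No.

Yes

Left side:
  J = kg·m²·s⁻².
  So J² = kg²·m⁴·s⁻⁴.
  F = kg⁻¹·m⁻²·s⁴·A².
  So F² = kg⁻²·m⁻⁴·s⁸·A⁴.
  Combining: J²·F² = (kg²·m⁴·s⁻⁴) · (kg⁻²·m⁻⁴·s⁸·A⁴) = s⁴·A⁴.
Right side:
  V = kg·m²·s⁻³·A⁻¹.
  So V⁻¹ = kg⁻¹·m⁻²·s³·A.
  J = kg·m²·s⁻².
  So J³ = kg³·m⁶·s⁻⁶.
  C = s·A.
  So C⁻² = s⁻²·A⁻².
  F = kg⁻¹·m⁻²·s⁴·A².
  So F² = kg⁻²·m⁻⁴·s⁸·A⁴.
  Combining: V⁻¹·A·J³·s·C⁻²·F² = (kg⁻¹·m⁻²·s³·A) · A · (kg³·m⁶·s⁻⁶) · s · (s⁻²·A⁻²) · (kg⁻²·m⁻⁴·s⁸·A⁴) = s⁴·A⁴.
Both reduce to s⁴·A⁴.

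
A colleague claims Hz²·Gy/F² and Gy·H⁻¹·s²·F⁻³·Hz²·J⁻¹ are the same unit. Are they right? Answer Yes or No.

Left side:
  F = kg⁻¹·m⁻²·s⁴·A².
  So F⁻² = kg²·m⁴·s⁻⁸·A⁻⁴.
  Hz = s⁻¹.
  So Hz² = s⁻².
  Gy = m²·s⁻².
  Combining: F⁻²·Hz²·Gy = (kg²·m⁴·s⁻⁸·A⁻⁴) · s⁻² · (m²·s⁻²) = kg²·m⁶·s⁻¹²·A⁻⁴.
Right side:
  Gy = m²·s⁻².
  H = kg·m²·s⁻²·A⁻².
  So H⁻¹ = kg⁻¹·m⁻²·s²·A².
  F = kg⁻¹·m⁻²·s⁴·A².
  So F⁻³ = kg³·m⁶·s⁻¹²·A⁻⁶.
  Hz = s⁻¹.
  So Hz² = s⁻².
  J = kg·m²·s⁻².
  So J⁻¹ = kg⁻¹·m⁻²·s².
  Combining: Gy·H⁻¹·s²·F⁻³·Hz²·J⁻¹ = (m²·s⁻²) · (kg⁻¹·m⁻²·s²·A²) · s² · (kg³·m⁶·s⁻¹²·A⁻⁶) · s⁻² · (kg⁻¹·m⁻²·s²) = kg·m⁴·s⁻¹⁰·A⁻⁴.
Left is kg²·m⁶·s⁻¹²·A⁻⁴; right is kg·m⁴·s⁻¹⁰·A⁻⁴ — different.

No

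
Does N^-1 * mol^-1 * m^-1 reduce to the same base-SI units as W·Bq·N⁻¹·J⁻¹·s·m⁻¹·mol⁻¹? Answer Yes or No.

Left side:
  N = kg·m/s² = kg·m·s⁻² (force = mass × acceleration).
  So N⁻¹ = kg⁻¹·m⁻¹·s².
  Combining: N⁻¹·mol⁻¹·m⁻¹ = (kg⁻¹·m⁻¹·s²) · mol⁻¹ · m⁻¹ = kg⁻¹·m⁻²·s²·mol⁻¹.
Right side:
  W = J/s (power = energy per time),
      = kg·m²·s⁻³.
  Bq = 1/s = s⁻¹ (activity is decays per second).
  N = kg·m/s² = kg·m·s⁻² (force = mass × acceleration).
  So N⁻¹ = kg⁻¹·m⁻¹·s².
  J = N·m (work = force × distance),
      = kg·m²·s⁻².
  So J⁻¹ = kg⁻¹·m⁻²·s².
  Combining: W·Bq·N⁻¹·J⁻¹·s·m⁻¹·mol⁻¹ = (kg·m²·s⁻³) · s⁻¹ · (kg⁻¹·m⁻¹·s²) · (kg⁻¹·m⁻²·s²) · s · m⁻¹ · mol⁻¹ = kg⁻¹·m⁻²·s·mol⁻¹.
Left is kg⁻¹·m⁻²·s²·mol⁻¹; right is kg⁻¹·m⁻²·s·mol⁻¹ — different.

No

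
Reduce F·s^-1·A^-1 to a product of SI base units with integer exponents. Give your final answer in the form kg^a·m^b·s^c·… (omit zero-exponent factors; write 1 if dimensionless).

kg⁻¹·m⁻²·s³·A

F = kg⁻¹·m⁻²·s⁴·A².
Combining: F·s⁻¹·A⁻¹ = (kg⁻¹·m⁻²·s⁴·A²) · s⁻¹ · A⁻¹ = kg⁻¹·m⁻²·s³·A.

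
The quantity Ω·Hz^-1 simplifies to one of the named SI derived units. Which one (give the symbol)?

Ω = kg·m²·s⁻³·A⁻².
Hz = s⁻¹.
So Hz⁻¹ = s.
Combining: Ω·Hz⁻¹ = (kg·m²·s⁻³·A⁻²) · s = kg·m²·s⁻²·A⁻².
kg·m²·s⁻²·A⁻² is the base-SI form of the henry.

H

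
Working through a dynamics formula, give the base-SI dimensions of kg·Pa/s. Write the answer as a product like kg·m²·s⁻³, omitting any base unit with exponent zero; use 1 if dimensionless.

Pa = N/m² (pressure = force per area),
    = kg·m⁻¹·s⁻².
Combining: kg·s⁻¹·Pa = kg · s⁻¹ · (kg·m⁻¹·s⁻²) = kg²·m⁻¹·s⁻³.

kg²·m⁻¹·s⁻³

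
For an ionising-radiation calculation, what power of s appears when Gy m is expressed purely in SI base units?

Gy = J/kg (absorbed dose = energy per mass),
    = m²·s⁻².
Combining: Gy·m = (m²·s⁻²) · m = m³·s⁻².
The exponent of s is -2.

-2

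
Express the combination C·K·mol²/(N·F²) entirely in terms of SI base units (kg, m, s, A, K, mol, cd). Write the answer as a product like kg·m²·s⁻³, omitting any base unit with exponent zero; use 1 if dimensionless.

C = A·s = s·A (charge = current × time).
N = kg·m/s² = kg·m·s⁻² (force = mass × acceleration).
So N⁻¹ = kg⁻¹·m⁻¹·s².
F = C/V (capacitance = charge per voltage),
    = A·s/(kg·m²·s⁻³·A⁻¹) (substituting C and V),
    = kg⁻¹·m⁻²·s⁴·A².
So F⁻² = kg²·m⁴·s⁻⁸·A⁻⁴.
Combining: C·K·N⁻¹·F⁻²·mol² = (s·A) · K · (kg⁻¹·m⁻¹·s²) · (kg²·m⁴·s⁻⁸·A⁻⁴) · mol² = kg·m³·s⁻⁵·A⁻³·K·mol².

kg·m³·s⁻⁵·A⁻³·K·mol²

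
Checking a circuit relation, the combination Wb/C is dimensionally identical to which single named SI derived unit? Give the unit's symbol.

C = A·s = s·A (charge = current × time).
So C⁻¹ = s⁻¹·A⁻¹.
Wb = V·s (flux: a volt is a weber per second),
    = kg·m²·s⁻²·A⁻¹.
Combining: C⁻¹·Wb = (s⁻¹·A⁻¹) · (kg·m²·s⁻²·A⁻¹) = kg·m²·s⁻³·A⁻².
kg·m²·s⁻³·A⁻² is the base-SI form of the ohm.

Ω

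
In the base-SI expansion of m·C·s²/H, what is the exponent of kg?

-1

H = Wb/A (inductance = flux per current),
    = kg·m²·s⁻²·A⁻².
So H⁻¹ = kg⁻¹·m⁻²·s²·A².
C = A·s = s·A (charge = current × time).
Combining: H⁻¹·m·C·s² = (kg⁻¹·m⁻²·s²·A²) · m · (s·A) · s² = kg⁻¹·m⁻¹·s⁵·A³.
The exponent of kg is -1.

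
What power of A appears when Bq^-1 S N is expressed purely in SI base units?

2

Bq = 1/s = s⁻¹ (activity is decays per second).
So Bq⁻¹ = s.
S = 1/Ω (conductance is reciprocal resistance),
    = kg⁻¹·m⁻²·s³·A².
N = kg·m/s² = kg·m·s⁻² (force = mass × acceleration).
Combining: Bq⁻¹·S·N = s · (kg⁻¹·m⁻²·s³·A²) · (kg·m·s⁻²) = m⁻¹·s²·A².
The exponent of A is 2.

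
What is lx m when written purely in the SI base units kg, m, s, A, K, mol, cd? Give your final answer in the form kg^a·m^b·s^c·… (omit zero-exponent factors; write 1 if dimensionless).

lx = m⁻²·cd.
Combining: lx·m = (m⁻²·cd) · m = m⁻¹·cd.

m⁻¹·cd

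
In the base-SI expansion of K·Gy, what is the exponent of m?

Gy = J/kg (absorbed dose = energy per mass),
    = m²·s⁻².
Combining: K·Gy = K · (m²·s⁻²) = m²·s⁻²·K.
The exponent of m is 2.

2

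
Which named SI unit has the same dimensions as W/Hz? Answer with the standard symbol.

J

Hz = 1/s = s⁻¹ (frequency is cycles per second).
So Hz⁻¹ = s.
W = J/s (power = energy per time),
    = kg·m²·s⁻³.
Combining: Hz⁻¹·W = s · (kg·m²·s⁻³) = kg·m²·s⁻².
kg·m²·s⁻² is the base-SI form of the joule.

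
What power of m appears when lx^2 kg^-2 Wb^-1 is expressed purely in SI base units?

-6

lx = lm/m² (illuminance = luminous flux per area),
    = m⁻²·cd.
So lx² = m⁻⁴·cd².
Wb = V·s (flux: a volt is a weber per second),
    = kg·m²·s⁻²·A⁻¹.
So Wb⁻¹ = kg⁻¹·m⁻²·s²·A.
Combining: lx²·kg⁻²·Wb⁻¹ = (m⁻⁴·cd²) · kg⁻² · (kg⁻¹·m⁻²·s²·A) = kg⁻³·m⁻⁶·s²·A·cd².
The exponent of m is -6.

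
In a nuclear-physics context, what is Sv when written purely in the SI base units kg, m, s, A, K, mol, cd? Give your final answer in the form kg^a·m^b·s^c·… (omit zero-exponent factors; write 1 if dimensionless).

m²·s⁻²

Sv = J/kg (equivalent dose = energy per mass),
    = m²·s⁻².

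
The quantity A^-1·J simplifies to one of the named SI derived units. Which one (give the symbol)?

Wb

J = kg·m²·s⁻².
Combining: A⁻¹·J = A⁻¹ · (kg·m²·s⁻²) = kg·m²·s⁻²·A⁻¹.
kg·m²·s⁻²·A⁻¹ is the base-SI form of the weber.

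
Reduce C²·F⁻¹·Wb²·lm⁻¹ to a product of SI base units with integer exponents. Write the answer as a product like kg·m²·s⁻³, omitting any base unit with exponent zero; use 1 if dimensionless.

C = A·s = s·A (charge = current × time).
So C² = s²·A².
F = C/V (capacitance = charge per voltage),
    = A·s/(kg·m²·s⁻³·A⁻¹) (substituting C and V),
    = kg⁻¹·m⁻²·s⁴·A².
So F⁻¹ = kg·m²·s⁻⁴·A⁻².
Wb = V·s (flux: a volt is a weber per second),
    = kg·m²·s⁻²·A⁻¹.
So Wb² = kg²·m⁴·s⁻⁴·A⁻².
lm = cd·sr = cd (luminous flux; sr is dimensionless).
So lm⁻¹ = cd⁻¹.
Combining: C²·F⁻¹·Wb²·lm⁻¹ = (s²·A²) · (kg·m²·s⁻⁴·A⁻²) · (kg²·m⁴·s⁻⁴·A⁻²) · cd⁻¹ = kg³·m⁶·s⁻⁶·A⁻²·cd⁻¹.

kg³·m⁶·s⁻⁶·A⁻²·cd⁻¹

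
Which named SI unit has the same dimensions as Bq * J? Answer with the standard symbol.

W

Bq = s⁻¹.
J = kg·m²·s⁻².
Combining: Bq·J = s⁻¹ · (kg·m²·s⁻²) = kg·m²·s⁻³.
kg·m²·s⁻³ is the base-SI form of the watt.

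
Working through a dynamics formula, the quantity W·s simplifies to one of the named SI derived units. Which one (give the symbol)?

J

W = kg·m²·s⁻³.
Combining: W·s = (kg·m²·s⁻³) · s = kg·m²·s⁻².
kg·m²·s⁻² is the base-SI form of the joule.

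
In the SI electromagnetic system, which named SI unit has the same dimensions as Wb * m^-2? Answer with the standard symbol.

T

Wb = V·s (flux: a volt is a weber per second),
    = kg·m²·s⁻²·A⁻¹.
Combining: Wb·m⁻² = (kg·m²·s⁻²·A⁻¹) · m⁻² = kg·s⁻²·A⁻¹.
kg·s⁻²·A⁻¹ is the base-SI form of the tesla.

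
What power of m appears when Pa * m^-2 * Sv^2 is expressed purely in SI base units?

1

Pa = N/m² (pressure = force per area),
    = kg·m⁻¹·s⁻².
Sv = J/kg (equivalent dose = energy per mass),
    = m²·s⁻².
So Sv² = m⁴·s⁻⁴.
Combining: Pa·m⁻²·Sv² = (kg·m⁻¹·s⁻²) · m⁻² · (m⁴·s⁻⁴) = kg·m·s⁻⁶.
The exponent of m is 1.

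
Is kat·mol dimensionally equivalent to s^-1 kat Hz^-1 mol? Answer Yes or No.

Yes

Left side:
  kat = mol/s = s⁻¹·mol (catalytic activity).
  Combining: kat·mol = (s⁻¹·mol) · mol = s⁻¹·mol².
Right side:
  kat = mol/s = s⁻¹·mol (catalytic activity).
  Hz = 1/s = s⁻¹ (frequency is cycles per second).
  So Hz⁻¹ = s.
  Combining: s⁻¹·kat·Hz⁻¹·mol = s⁻¹ · (s⁻¹·mol) · s · mol = s⁻¹·mol².
Both reduce to s⁻¹·mol².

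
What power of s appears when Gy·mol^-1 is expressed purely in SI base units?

-2

Gy = J/kg (absorbed dose = energy per mass),
    = m²·s⁻².
Combining: Gy·mol⁻¹ = (m²·s⁻²) · mol⁻¹ = m²·s⁻²·mol⁻¹.
The exponent of s is -2.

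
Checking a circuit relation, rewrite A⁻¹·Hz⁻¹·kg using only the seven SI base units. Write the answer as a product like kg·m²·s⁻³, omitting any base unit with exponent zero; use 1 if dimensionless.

kg·s·A⁻¹

Hz = 1/s = s⁻¹ (frequency is cycles per second).
So Hz⁻¹ = s.
Combining: A⁻¹·Hz⁻¹·kg = A⁻¹ · s · kg = kg·s·A⁻¹.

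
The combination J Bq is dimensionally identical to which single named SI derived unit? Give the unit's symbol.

J = N·m (work = force × distance),
    = kg·m²·s⁻².
Bq = 1/s = s⁻¹ (activity is decays per second).
Combining: J·Bq = (kg·m²·s⁻²) · s⁻¹ = kg·m²·s⁻³.
kg·m²·s⁻³ is the base-SI form of the watt.

W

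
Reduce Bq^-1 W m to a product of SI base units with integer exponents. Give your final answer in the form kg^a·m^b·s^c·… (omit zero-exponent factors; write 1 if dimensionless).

kg·m³·s⁻²

Bq = s⁻¹.
So Bq⁻¹ = s.
W = kg·m²·s⁻³.
Combining: Bq⁻¹·W·m = s · (kg·m²·s⁻³) · m = kg·m³·s⁻².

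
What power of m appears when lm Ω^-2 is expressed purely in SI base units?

-4

lm = cd.
Ω = kg·m²·s⁻³·A⁻².
So Ω⁻² = kg⁻²·m⁻⁴·s⁶·A⁴.
Combining: lm·Ω⁻² = cd · (kg⁻²·m⁻⁴·s⁶·A⁴) = kg⁻²·m⁻⁴·s⁶·A⁴·cd.
The exponent of m is -4.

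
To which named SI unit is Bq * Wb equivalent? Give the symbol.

Bq = s⁻¹.
Wb = kg·m²·s⁻²·A⁻¹.
Combining: Bq·Wb = s⁻¹ · (kg·m²·s⁻²·A⁻¹) = kg·m²·s⁻³·A⁻¹.
kg·m²·s⁻³·A⁻¹ is the base-SI form of the volt.

V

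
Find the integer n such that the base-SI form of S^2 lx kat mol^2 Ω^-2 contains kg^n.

-4

S = 1/Ω (conductance is reciprocal resistance),
    = kg⁻¹·m⁻²·s³·A².
So S² = kg⁻²·m⁻⁴·s⁶·A⁴.
lx = lm/m² (illuminance = luminous flux per area),
    = m⁻²·cd.
kat = mol/s = s⁻¹·mol (catalytic activity).
Ω = V/A (resistance = voltage per current),
    = kg·m²·s⁻³·A⁻².
So Ω⁻² = kg⁻²·m⁻⁴·s⁶·A⁴.
Combining: S²·lx·kat·mol²·Ω⁻² = (kg⁻²·m⁻⁴·s⁶·A⁴) · (m⁻²·cd) · (s⁻¹·mol) · mol² · (kg⁻²·m⁻⁴·s⁶·A⁴) = kg⁻⁴·m⁻¹⁰·s¹¹·A⁸·mol³·cd.
The exponent of kg is -4.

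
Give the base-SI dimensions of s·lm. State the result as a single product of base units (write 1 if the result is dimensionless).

s·cd

lm = cd·sr = cd (luminous flux; sr is dimensionless).
Combining: s·lm = s · cd = s·cd.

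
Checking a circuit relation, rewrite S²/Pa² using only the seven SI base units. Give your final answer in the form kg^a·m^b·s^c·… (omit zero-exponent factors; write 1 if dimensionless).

Pa = N/m² (pressure = force per area),
    = kg·m⁻¹·s⁻².
So Pa⁻² = kg⁻²·m²·s⁴.
S = 1/Ω (conductance is reciprocal resistance),
    = kg⁻¹·m⁻²·s³·A².
So S² = kg⁻²·m⁻⁴·s⁶·A⁴.
Combining: Pa⁻²·S² = (kg⁻²·m²·s⁴) · (kg⁻²·m⁻⁴·s⁶·A⁴) = kg⁻⁴·m⁻²·s¹⁰·A⁴.

kg⁻⁴·m⁻²·s¹⁰·A⁴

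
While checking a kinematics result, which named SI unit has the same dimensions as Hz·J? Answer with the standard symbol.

W

Hz = 1/s = s⁻¹ (frequency is cycles per second).
J = N·m (work = force × distance),
    = kg·m²·s⁻².
Combining: Hz·J = s⁻¹ · (kg·m²·s⁻²) = kg·m²·s⁻³.
kg·m²·s⁻³ is the base-SI form of the watt.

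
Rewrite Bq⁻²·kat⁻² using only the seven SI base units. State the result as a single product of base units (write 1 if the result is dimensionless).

s⁴·mol⁻²

Bq = 1/s = s⁻¹ (activity is decays per second).
So Bq⁻² = s².
kat = mol/s = s⁻¹·mol (catalytic activity).
So kat⁻² = s²·mol⁻².
Combining: Bq⁻²·kat⁻² = s² · (s²·mol⁻²) = s⁴·mol⁻².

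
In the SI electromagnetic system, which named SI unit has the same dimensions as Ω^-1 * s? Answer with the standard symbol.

F

Ω = kg·m²·s⁻³·A⁻².
So Ω⁻¹ = kg⁻¹·m⁻²·s³·A².
Combining: Ω⁻¹·s = (kg⁻¹·m⁻²·s³·A²) · s = kg⁻¹·m⁻²·s⁴·A².
kg⁻¹·m⁻²·s⁴·A² is the base-SI form of the farad.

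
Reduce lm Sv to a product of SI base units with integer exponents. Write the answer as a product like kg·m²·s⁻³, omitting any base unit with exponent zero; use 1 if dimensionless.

m²·s⁻²·cd

lm = cd.
Sv = m²·s⁻².
Combining: lm·Sv = cd · (m²·s⁻²) = m²·s⁻²·cd.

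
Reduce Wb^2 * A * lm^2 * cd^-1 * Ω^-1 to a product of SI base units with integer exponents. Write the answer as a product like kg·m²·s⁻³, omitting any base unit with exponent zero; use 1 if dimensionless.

Wb = kg·m²·s⁻²·A⁻¹.
So Wb² = kg²·m⁴·s⁻⁴·A⁻².
lm = cd.
So lm² = cd².
Ω = kg·m²·s⁻³·A⁻².
So Ω⁻¹ = kg⁻¹·m⁻²·s³·A².
Combining: Wb²·A·lm²·cd⁻¹·Ω⁻¹ = (kg²·m⁴·s⁻⁴·A⁻²) · A · cd² · cd⁻¹ · (kg⁻¹·m⁻²·s³·A²) = kg·m²·s⁻¹·A·cd.

kg·m²·s⁻¹·A·cd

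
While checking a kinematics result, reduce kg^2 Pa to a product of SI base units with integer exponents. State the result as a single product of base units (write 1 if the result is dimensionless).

kg³·m⁻¹·s⁻²

Pa = N/m² (pressure = force per area),
    = kg·m⁻¹·s⁻².
Combining: kg²·Pa = kg² · (kg·m⁻¹·s⁻²) = kg³·m⁻¹·s⁻².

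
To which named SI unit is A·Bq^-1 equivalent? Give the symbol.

Bq = 1/s = s⁻¹ (activity is decays per second).
So Bq⁻¹ = s.
Combining: A·Bq⁻¹ = A · s = s·A.
s·A is the base-SI form of the coulomb.

C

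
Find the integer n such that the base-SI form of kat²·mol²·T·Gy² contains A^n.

kat = s⁻¹·mol.
So kat² = s⁻²·mol².
T = kg·s⁻²·A⁻¹.
Gy = m²·s⁻².
So Gy² = m⁴·s⁻⁴.
Combining: kat²·mol²·T·Gy² = (s⁻²·mol²) · mol² · (kg·s⁻²·A⁻¹) · (m⁴·s⁻⁴) = kg·m⁴·s⁻⁸·A⁻¹·mol⁴.
The exponent of A is -1.

-1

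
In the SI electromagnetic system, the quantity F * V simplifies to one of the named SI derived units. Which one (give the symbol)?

F = C/V (capacitance = charge per voltage),
    = A·s/(kg·m²·s⁻³·A⁻¹) (substituting C and V),
    = kg⁻¹·m⁻²·s⁴·A².
V = W/A (potential = power per current),
    = kg·m²·s⁻³·A⁻¹.
Combining: F·V = (kg⁻¹·m⁻²·s⁴·A²) · (kg·m²·s⁻³·A⁻¹) = s·A.
s·A is the base-SI form of the coulomb.

C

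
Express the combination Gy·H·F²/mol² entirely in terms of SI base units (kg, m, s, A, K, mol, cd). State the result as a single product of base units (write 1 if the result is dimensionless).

Gy = m²·s⁻².
H = kg·m²·s⁻²·A⁻².
F = kg⁻¹·m⁻²·s⁴·A².
So F² = kg⁻²·m⁻⁴·s⁸·A⁴.
Combining: mol⁻²·Gy·H·F² = mol⁻² · (m²·s⁻²) · (kg·m²·s⁻²·A⁻²) · (kg⁻²·m⁻⁴·s⁸·A⁴) = kg⁻¹·s⁴·A²·mol⁻².

kg⁻¹·s⁴·A²·mol⁻²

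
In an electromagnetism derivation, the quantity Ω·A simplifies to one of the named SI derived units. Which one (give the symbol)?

Ω = kg·m²·s⁻³·A⁻².
Combining: Ω·A = (kg·m²·s⁻³·A⁻²) · A = kg·m²·s⁻³·A⁻¹.
kg·m²·s⁻³·A⁻¹ is the base-SI form of the volt.

V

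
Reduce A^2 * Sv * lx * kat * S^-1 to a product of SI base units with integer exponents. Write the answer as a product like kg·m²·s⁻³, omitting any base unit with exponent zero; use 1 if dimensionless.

kg·m²·s⁻⁶·mol·cd

Sv = m²·s⁻².
lx = m⁻²·cd.
kat = s⁻¹·mol.
S = kg⁻¹·m⁻²·s³·A².
So S⁻¹ = kg·m²·s⁻³·A⁻².
Combining: A²·Sv·lx·kat·S⁻¹ = A² · (m²·s⁻²) · (m⁻²·cd) · (s⁻¹·mol) · (kg·m²·s⁻³·A⁻²) = kg·m²·s⁻⁶·mol·cd.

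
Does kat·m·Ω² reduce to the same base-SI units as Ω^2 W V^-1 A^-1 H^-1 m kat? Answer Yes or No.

No

Left side:
  kat = s⁻¹·mol.
  Ω = kg·m²·s⁻³·A⁻².
  So Ω² = kg²·m⁴·s⁻⁶·A⁻⁴.
  Combining: kat·m·Ω² = (s⁻¹·mol) · m · (kg²·m⁴·s⁻⁶·A⁻⁴) = kg²·m⁵·s⁻⁷·A⁻⁴·mol.
Right side:
  Ω = V/A (resistance = voltage per current),
      = kg·m²·s⁻³·A⁻².
  So Ω² = kg²·m⁴·s⁻⁶·A⁻⁴.
  W = J/s (power = energy per time),
      = kg·m²·s⁻³.
  V = W/A (potential = power per current),
      = kg·m²·s⁻³·A⁻¹.
  So V⁻¹ = kg⁻¹·m⁻²·s³·A.
  H = Wb/A (inductance = flux per current),
      = kg·m²·s⁻²·A⁻².
  So H⁻¹ = kg⁻¹·m⁻²·s²·A².
  kat = mol/s = s⁻¹·mol (catalytic activity).
  Combining: Ω²·W·V⁻¹·A⁻¹·H⁻¹·m·kat = (kg²·m⁴·s⁻⁶·A⁻⁴) · (kg·m²·s⁻³) · (kg⁻¹·m⁻²·s³·A) · A⁻¹ · (kg⁻¹·m⁻²·s²·A²) · m · (s⁻¹·mol) = kg·m³·s⁻⁵·A⁻²·mol.
Left is kg²·m⁵·s⁻⁷·A⁻⁴·mol; right is kg·m³·s⁻⁵·A⁻²·mol — different.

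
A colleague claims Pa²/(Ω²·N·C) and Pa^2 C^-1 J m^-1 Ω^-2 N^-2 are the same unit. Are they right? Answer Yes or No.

Left side:
  Pa = kg·m⁻¹·s⁻².
  So Pa² = kg²·m⁻²·s⁻⁴.
  Ω = kg·m²·s⁻³·A⁻².
  So Ω⁻² = kg⁻²·m⁻⁴·s⁶·A⁴.
  N = kg·m·s⁻².
  So N⁻¹ = kg⁻¹·m⁻¹·s².
  C = s·A.
  So C⁻¹ = s⁻¹·A⁻¹.
  Combining: Pa²·Ω⁻²·N⁻¹·C⁻¹ = (kg²·m⁻²·s⁻⁴) · (kg⁻²·m⁻⁴·s⁶·A⁴) · (kg⁻¹·m⁻¹·s²) · (s⁻¹·A⁻¹) = kg⁻¹·m⁻⁷·s³·A³.
Right side:
  Pa = kg·m⁻¹·s⁻².
  So Pa² = kg²·m⁻²·s⁻⁴.
  C = s·A.
  So C⁻¹ = s⁻¹·A⁻¹.
  J = kg·m²·s⁻².
  Ω = kg·m²·s⁻³·A⁻².
  So Ω⁻² = kg⁻²·m⁻⁴·s⁶·A⁴.
  N = kg·m·s⁻².
  So N⁻² = kg⁻²·m⁻²·s⁴.
  Combining: Pa²·C⁻¹·J·m⁻¹·Ω⁻²·N⁻² = (kg²·m⁻²·s⁻⁴) · (s⁻¹·A⁻¹) · (kg·m²·s⁻²) · m⁻¹ · (kg⁻²·m⁻⁴·s⁶·A⁴) · (kg⁻²·m⁻²·s⁴) = kg⁻¹·m⁻⁷·s³·A³.
Both reduce to kg⁻¹·m⁻⁷·s³·A³.

Yes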